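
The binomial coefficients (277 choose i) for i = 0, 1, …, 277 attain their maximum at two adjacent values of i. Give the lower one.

138

For odd n = 277, C(277,i) peaks at i = (n−1)/2 and (n+1)/2; the lower is 138.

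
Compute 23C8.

C(23,8) = (23·22·21·20·19·18·17·16) / 8! = 19769460480 / 40320 = 490314.

490314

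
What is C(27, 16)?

13037895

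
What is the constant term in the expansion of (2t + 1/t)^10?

8064

General term: C(10,j)·(2t)^j·(1/t)^(10-j), with t-exponent 1j − 1(10−j) = 2j − 10.
Set 2j − 10 = 0: j = 5.
C(10,5) = 252; 2^5 = 32; 1^5 = 1.
Coefficient = 252 · 32 · 1 = 8064.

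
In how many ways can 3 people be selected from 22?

1540

This is C(22,3) = 1540.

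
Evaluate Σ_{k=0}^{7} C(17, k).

1 + 17 + 136 + 680 + 2380 + 6188 + 12376 + 19448 = 41226.

41226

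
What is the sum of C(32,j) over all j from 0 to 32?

4294967296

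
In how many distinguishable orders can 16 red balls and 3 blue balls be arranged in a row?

Choose positions for the red balls: C(19,16) = 969.

969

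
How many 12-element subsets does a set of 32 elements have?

225792840

C(32,12) = (32·31·30·29·28·27·26·25·24·23·22·21) / 12! = 108155131628544000 / 479001600 = 225792840.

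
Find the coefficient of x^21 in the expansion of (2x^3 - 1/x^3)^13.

-292864

General term: C(13,j)·(2x^3)^j·(-1/x^3)^(13-j), with x-exponent 3j − 3(13−j) = 6j − 39.
Set 6j − 39 = 21: j = 10.
C(13,10) = 286; 2^10 = 1024; (-1)^3 = -1.
Coefficient = 286 · 1024 · (-1) = -292864.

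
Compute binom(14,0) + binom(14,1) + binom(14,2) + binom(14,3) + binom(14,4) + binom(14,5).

3473

1 + 14 + 91 + 364 + 1001 + 2002 = 3473.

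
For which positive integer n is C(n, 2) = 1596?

n(n−1)/2 = 1596 ⇒ n(n−1) = 3192. Since 57·56 = 3192, n = 57.

57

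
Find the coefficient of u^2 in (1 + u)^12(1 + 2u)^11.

Coefficient of u^2 = Σ_{j} C(12,j)·1^j·C(11,2-j)·2^(2-j) for j from 0 to 2.
= 220 + 264 + 66 = 550.

550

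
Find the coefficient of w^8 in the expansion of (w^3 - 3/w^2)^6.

135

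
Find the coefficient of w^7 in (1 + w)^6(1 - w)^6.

Coefficient of w^7 = Σ_{j} C(6,j)·1^j·C(6,7-j)·(-1)^(7-j) for j from 1 to 6.
= 6 + (-90) + 300 + (-300) + 90 + (-6) = 0.

0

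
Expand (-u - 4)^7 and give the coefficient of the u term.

-28672

The general term is C(7,j)·(-u)^j·(-4)^(7-j); the u^1 term has j = 1.
C(7,1) = 7.
Coefficient = C(7,1) · (-1)^1 · (-4)^6 = 7 · (-1) · 4096 = -28672.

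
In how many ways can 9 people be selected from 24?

This is C(24,9) = 1307504.

1307504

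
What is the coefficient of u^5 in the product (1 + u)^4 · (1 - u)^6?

Coefficient of u^5 = Σ_{j} C(4,j)·1^j·C(6,5-j)·(-1)^(5-j) for j from 0 to 4.
= (-6) + 60 + (-120) + 60 + (-6) = -12.

-12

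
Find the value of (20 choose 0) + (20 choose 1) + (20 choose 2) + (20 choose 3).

1 + 20 + 190 + 1140 = 1351.

1351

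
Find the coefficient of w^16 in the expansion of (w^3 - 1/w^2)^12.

495

General term: C(12,j)·(w^3)^j·(-1/w^2)^(12-j), with w-exponent 3j − 2(12−j) = 5j − 24.
Set 5j − 24 = 16: j = 8.
C(12,8) = 495; 1^8 = 1; (-1)^4 = 1.
Coefficient = 495 · 1 · 1 = 495.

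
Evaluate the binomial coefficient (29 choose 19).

C(29,19) = C(29,10) by symmetry.
C(29,10) = (29·28·27·26·25·24·23·22·21·20) / 10! = 72684900288000 / 3628800 = 20030010.

20030010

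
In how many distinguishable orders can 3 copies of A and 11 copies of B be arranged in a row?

364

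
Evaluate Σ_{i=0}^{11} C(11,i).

The entries of row 11 sum to 2^11 = 2048.

2048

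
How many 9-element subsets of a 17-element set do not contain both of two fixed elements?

17875

All 9-subsets: C(17,9) = 24310. Those containing both fixed elements: C(15,7) = 6435.
24310 − 6435 = 17875.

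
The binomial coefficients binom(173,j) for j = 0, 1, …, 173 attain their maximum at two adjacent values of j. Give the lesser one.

86

For odd n = 173, C(173,j) peaks at j = (n−1)/2 and (n+1)/2; the lesser is 86.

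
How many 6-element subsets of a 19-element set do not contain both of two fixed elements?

24752

All 6-subsets: C(19,6) = 27132. Those containing both fixed elements: C(17,4) = 2380.
27132 − 2380 = 24752.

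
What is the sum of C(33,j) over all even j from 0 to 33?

4294967296

Half of (1+1)^33 + (1−1)^33 gives the even-index sum: 2^32 = 4294967296.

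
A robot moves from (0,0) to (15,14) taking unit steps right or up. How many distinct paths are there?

77558760

Each path is a sequence of 29 steps with 15 rights: C(29,15) = 77558760.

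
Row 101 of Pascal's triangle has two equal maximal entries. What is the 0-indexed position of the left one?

For odd n = 101, C(101,k) peaks at k = (n−1)/2 and (n+1)/2; the lesser is 50.

50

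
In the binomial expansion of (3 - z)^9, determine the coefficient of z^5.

-10206

The general term is C(9,j)·(3)^j·(-z)^(9-j); the z^5 term has j = 4.
C(9,4) = 126.
Coefficient = C(9,4) · 3^4 · (-1)^5 = 126 · 81 · (-1) = -10206.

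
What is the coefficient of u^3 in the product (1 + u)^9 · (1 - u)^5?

-16

Coefficient of u^3 = Σ_{j} C(9,j)·1^j·C(5,3-j)·(-1)^(3-j) for j from 0 to 3.
= (-10) + 90 + (-180) + 84 = -16.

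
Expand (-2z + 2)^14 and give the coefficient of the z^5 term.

-32800768

The general term is C(14,j)·(-2z)^j·(2)^(14-j); the z^5 term has j = 5.
C(14,5) = 2002.
Coefficient = C(14,5) · (-2)^5 · 2^9 = 2002 · (-32) · 512 = -32800768.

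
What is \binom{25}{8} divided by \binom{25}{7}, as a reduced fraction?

9/4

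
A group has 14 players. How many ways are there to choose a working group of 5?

This is C(14,5) = 2002.

2002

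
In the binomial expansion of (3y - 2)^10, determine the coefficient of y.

-15360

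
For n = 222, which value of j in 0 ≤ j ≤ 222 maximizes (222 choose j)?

C(222,j) is maximized at j = 222/2 = 111.

111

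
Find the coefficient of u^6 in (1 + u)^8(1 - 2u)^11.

-588

Coefficient of u^6 = Σ_{j} C(8,j)·1^j·C(11,6-j)·(-2)^(6-j) for j from 0 to 6.
= 29568 + (-118272) + 147840 + (-73920) + 15400 + (-1232) + 28 = -588.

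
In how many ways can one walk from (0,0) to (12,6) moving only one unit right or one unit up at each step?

18564

Each path is a sequence of 18 steps with 12 rights: C(18,12) = 18564.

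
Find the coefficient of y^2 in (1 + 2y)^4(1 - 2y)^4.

Coefficient of y^2 = Σ_{j} C(4,j)·2^j·C(4,2-j)·(-2)^(2-j) for j from 0 to 2.
= 24 + (-64) + 24 = -16.

-16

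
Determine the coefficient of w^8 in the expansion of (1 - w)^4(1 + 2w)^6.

Coefficient of w^8 = Σ_{j} C(4,j)·(-1)^j·C(6,8-j)·2^(8-j) for j from 2 to 4.
= 384 + (-768) + 240 = -144.

-144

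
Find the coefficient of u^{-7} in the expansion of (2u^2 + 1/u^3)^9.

General term: C(9,j)·(2u^2)^j·(1/u^3)^(9-j), with u-exponent 2j − 3(9−j) = 5j − 27.
Set 5j − 27 = -7: j = 4.
C(9,4) = 126; 2^4 = 16; 1^5 = 1.
Coefficient = 126 · 16 · 1 = 2016.

2016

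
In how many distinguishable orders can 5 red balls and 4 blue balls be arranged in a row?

126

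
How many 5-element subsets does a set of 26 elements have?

C(26,5) = (26·25·24·23·22) / 5! = 7893600 / 120 = 65780.

65780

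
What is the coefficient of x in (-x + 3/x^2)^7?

-189

General term: C(7,j)·(-x)^j·(3/x^2)^(7-j), with x-exponent 1j − 2(7−j) = 3j − 14.
Set 3j − 14 = 1: j = 5.
C(7,5) = 21; (-1)^5 = -1; 3^2 = 9.
Coefficient = 21 · (-1) · 9 = -189.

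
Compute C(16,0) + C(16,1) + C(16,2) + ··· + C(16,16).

Setting x = 1 in (1+x)^16 gives Σ C(16,i) = 2^16 = 65536.

65536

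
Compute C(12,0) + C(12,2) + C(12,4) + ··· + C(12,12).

Even-j terms of row 12 sum to 2^11 = 2048.

2048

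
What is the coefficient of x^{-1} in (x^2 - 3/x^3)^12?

General term: C(12,j)·(x^2)^j·(-3/x^3)^(12-j), with x-exponent 2j − 3(12−j) = 5j − 36.
Set 5j − 36 = -1: j = 7.
C(12,7) = 792; 1^7 = 1; (-3)^5 = -243.
Coefficient = 792 · 1 · (-243) = -192456.

-192456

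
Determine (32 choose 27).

201376

C(32,27) = C(32,5) by symmetry.
C(32,5) = (32·31·30·29·28) / 5! = 24165120 / 120 = 201376.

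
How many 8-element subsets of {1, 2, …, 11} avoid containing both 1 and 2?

81

All 8-subsets: C(11,8) = 165. Those containing both fixed elements: C(9,6) = 84.
165 − 84 = 81.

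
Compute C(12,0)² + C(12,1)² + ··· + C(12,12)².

By Vandermonde's identity, Σ C(12,r)² = C(24,12) = 2704156.

2704156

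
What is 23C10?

C(23,10) = (23·22·21·20·19·18·17·16·15·14) / 10! = 4151586700800 / 3628800 = 1144066.

1144066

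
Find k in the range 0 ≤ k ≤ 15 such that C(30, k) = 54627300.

11

C(30,k) increases on 0 ≤ k ≤ 15. C(30,10) = 30045015 and C(30,11) = 54627300, so k = 11.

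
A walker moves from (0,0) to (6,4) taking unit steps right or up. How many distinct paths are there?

210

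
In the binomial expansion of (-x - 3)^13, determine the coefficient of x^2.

The general term is C(13,j)·(-x)^j·(-3)^(13-j); the x^2 term has j = 2.
C(13,2) = 78.
Coefficient = C(13,2) · (-3)^11 = 78 · (-177147) = -13817466.

-13817466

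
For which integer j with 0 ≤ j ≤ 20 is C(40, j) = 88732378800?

C(40,j) increases on 0 ≤ j ≤ 20. C(40,16) = 62852101650 and C(40,17) = 88732378800, so j = 17.

17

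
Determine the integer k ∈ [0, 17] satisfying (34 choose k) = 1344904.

C(34,k) increases on 0 ≤ k ≤ 17. C(34,5) = 278256 and C(34,6) = 1344904, so k = 6.

6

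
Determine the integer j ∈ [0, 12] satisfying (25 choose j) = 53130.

5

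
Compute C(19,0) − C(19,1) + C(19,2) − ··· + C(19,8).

43758

The partial alternating sum Σ_{k=0}^{8} (−1)^k C(19,k) = (−1)^8 C(18,8) = 43758.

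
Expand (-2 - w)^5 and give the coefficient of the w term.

-80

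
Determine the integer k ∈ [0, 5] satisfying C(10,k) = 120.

C(10,k) increases on 0 ≤ k ≤ 5. C(10,2) = 45 and C(10,3) = 120, so k = 3.

3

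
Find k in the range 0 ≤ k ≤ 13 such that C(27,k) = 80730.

5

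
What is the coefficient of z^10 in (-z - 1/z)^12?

12

General term: C(12,j)·(-z)^j·(-1/z)^(12-j), with z-exponent 1j − 1(12−j) = 2j − 12.
Set 2j − 12 = 10: j = 11.
C(12,11) = 12; (-1)^11 = -1; (-1)^1 = -1.
Coefficient = 12 · (-1) · (-1) = 12.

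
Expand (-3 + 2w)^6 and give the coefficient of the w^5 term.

The general term is C(6,j)·(-3)^j·(2w)^(6-j); the w^5 term has j = 1.
C(6,1) = 6.
Coefficient = C(6,1) · (-3)^1 · 2^5 = 6 · (-3) · 32 = -576.

-576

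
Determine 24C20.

C(24,20) = C(24,4) by symmetry.
C(24,4) = (24·23·22·21) / 4! = 255024 / 24 = 10626.

10626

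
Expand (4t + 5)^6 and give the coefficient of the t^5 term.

30720

The general term is C(6,j)·(4t)^j·(5)^(6-j); the t^5 term has j = 5.
C(6,5) = 6.
Coefficient = C(6,5) · 4^5 · 5^1 = 6 · 1024 · 5 = 30720.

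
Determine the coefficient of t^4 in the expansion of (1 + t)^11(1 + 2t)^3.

2068

Coefficient of t^4 = Σ_{j} C(11,j)·1^j·C(3,4-j)·2^(4-j) for j from 1 to 4.
= 88 + 660 + 990 + 330 = 2068.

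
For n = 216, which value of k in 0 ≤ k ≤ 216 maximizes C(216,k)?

108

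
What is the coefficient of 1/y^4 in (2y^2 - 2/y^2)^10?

General term: C(10,j)·(2y^2)^j·(-2/y^2)^(10-j), with y-exponent 2j − 2(10−j) = 4j − 20.
Set 4j − 20 = -4: j = 4.
C(10,4) = 210; 2^4 = 16; (-2)^6 = 64.
Coefficient = 210 · 16 · 64 = 215040.

215040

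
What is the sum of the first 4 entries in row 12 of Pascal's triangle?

1 + 12 + 66 + 220 = 299.

299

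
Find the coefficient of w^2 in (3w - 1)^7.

The general term is C(7,j)·(3w)^j·(-1)^(7-j); the w^2 term has j = 2.
C(7,2) = 21.
Coefficient = C(7,2) · 3^2 · (-1)^5 = 21 · 9 · (-1) = -189.

-189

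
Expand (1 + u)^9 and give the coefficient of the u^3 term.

84

The general term is C(9,j)·(1)^j·(u)^(9-j); the u^3 term has j = 6.
C(9,6) = 84.
Coefficient = C(9,6) = 84.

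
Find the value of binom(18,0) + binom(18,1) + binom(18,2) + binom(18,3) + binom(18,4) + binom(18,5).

1 + 18 + 153 + 816 + 3060 + 8568 = 12616.

12616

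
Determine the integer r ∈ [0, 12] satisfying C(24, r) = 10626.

C(24,r) increases on 0 ≤ r ≤ 12. C(24,3) = 2024 and C(24,4) = 10626, so r = 4.

4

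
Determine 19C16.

969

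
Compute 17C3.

680

C(17,3) = (17·16·15) / 3! = 4080 / 6 = 680.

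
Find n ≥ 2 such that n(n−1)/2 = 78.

13

n(n−1)/2 = 78 ⇒ n(n−1) = 156. Since 13·12 = 156, n = 13.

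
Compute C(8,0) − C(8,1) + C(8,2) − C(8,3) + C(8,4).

35

The partial alternating sum Σ_{k=0}^{4} (−1)^k C(8,k) = (−1)^4 C(7,4) = 35.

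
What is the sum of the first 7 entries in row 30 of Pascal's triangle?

768212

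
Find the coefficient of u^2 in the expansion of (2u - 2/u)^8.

-14336

General term: C(8,j)·(2u)^j·(-2/u)^(8-j), with u-exponent 1j − 1(8−j) = 2j − 8.
Set 2j − 8 = 2: j = 5.
C(8,5) = 56; 2^5 = 32; (-2)^3 = -8.
Coefficient = 56 · 32 · (-8) = -14336.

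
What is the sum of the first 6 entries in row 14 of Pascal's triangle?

1 + 14 + 91 + 364 + 1001 + 2002 = 3473.

3473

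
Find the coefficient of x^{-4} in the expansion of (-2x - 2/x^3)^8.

14336

General term: C(8,j)·(-2x)^j·(-2/x^3)^(8-j), with x-exponent 1j − 3(8−j) = 4j − 24.
Set 4j − 24 = -4: j = 5.
C(8,5) = 56; (-2)^5 = -32; (-2)^3 = -8.
Coefficient = 56 · (-32) · (-8) = 14336.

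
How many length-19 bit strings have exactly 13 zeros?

Choose the 13 positions: C(19,13) = 27132.

27132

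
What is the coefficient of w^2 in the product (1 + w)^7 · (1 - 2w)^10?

61

Coefficient of w^2 = Σ_{j} C(7,j)·1^j·C(10,2-j)·(-2)^(2-j) for j from 0 to 2.
= 180 + (-140) + 21 = 61.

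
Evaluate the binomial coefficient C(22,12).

646646

C(22,12) = C(22,10) by symmetry.
C(22,10) = (22·21·20·19·18·17·16·15·14·13) / 10! = 2346549004800 / 3628800 = 646646.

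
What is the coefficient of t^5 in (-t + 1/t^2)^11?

General term: C(11,j)·(-t)^j·(1/t^2)^(11-j), with t-exponent 1j − 2(11−j) = 3j − 22.
Set 3j − 22 = 5: j = 9.
C(11,9) = 55; (-1)^9 = -1; 1^2 = 1.
Coefficient = 55 · (-1) · 1 = -55.

-55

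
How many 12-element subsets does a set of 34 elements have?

548354040

C(34,12) = (34·33·32·31·30·29·28·27·26·25·24·23) / 12! = 262662462526464000 / 479001600 = 548354040.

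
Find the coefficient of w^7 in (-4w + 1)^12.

-12976128

The general term is C(12,j)·(-4w)^j·(1)^(12-j); the w^7 term has j = 7.
C(12,7) = 792.
Coefficient = C(12,7) · (-4)^7 = 792 · (-16384) = -12976128.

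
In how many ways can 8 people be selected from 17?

This is C(17,8) = 24310.

24310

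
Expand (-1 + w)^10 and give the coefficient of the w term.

The general term is C(10,j)·(-1)^j·(w)^(10-j); the w^1 term has j = 9.
C(10,9) = 10.
Coefficient = C(10,9) · (-1)^9 = 10 · (-1) = -10.

-10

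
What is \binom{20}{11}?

167960

C(20,11) = C(20,9) by symmetry.
C(20,9) = (20·19·18·17·16·15·14·13·12) / 9! = 60949324800 / 362880 = 167960.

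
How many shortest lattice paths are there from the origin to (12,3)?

Each path is a sequence of 15 steps with 12 rights: C(15,12) = 455.

455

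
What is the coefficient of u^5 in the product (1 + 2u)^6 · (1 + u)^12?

33564

Coefficient of u^5 = Σ_{j} C(6,j)·2^j·C(12,5-j)·1^(5-j) for j from 0 to 5.
= 792 + 5940 + 13200 + 10560 + 2880 + 192 = 33564.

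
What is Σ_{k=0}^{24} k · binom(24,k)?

201326592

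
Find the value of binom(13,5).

1287

C(13,5) = (13·12·11·10·9) / 5! = 154440 / 120 = 1287.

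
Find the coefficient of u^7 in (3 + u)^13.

1250964

The general term is C(13,j)·(3)^j·(u)^(13-j); the u^7 term has j = 6.
C(13,6) = 1716.
Coefficient = C(13,6) · 3^6 = 1716 · 729 = 1250964.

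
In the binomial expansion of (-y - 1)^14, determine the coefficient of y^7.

The general term is C(14,j)·(-y)^j·(-1)^(14-j); the y^7 term has j = 7.
C(14,7) = 3432.
Coefficient = C(14,7) · (-1)^7 · (-1)^7 = 3432 · (-1) · (-1) = 3432.

3432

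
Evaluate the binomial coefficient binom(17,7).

19448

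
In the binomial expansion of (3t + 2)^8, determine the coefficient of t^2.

16128

The general term is C(8,j)·(3t)^j·(2)^(8-j); the t^2 term has j = 2.
C(8,2) = 28.
Coefficient = C(8,2) · 3^2 · 2^6 = 28 · 9 · 64 = 16128.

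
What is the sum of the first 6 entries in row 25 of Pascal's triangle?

68406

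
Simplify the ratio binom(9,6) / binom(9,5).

2/3

C(n,k+1)/C(n,k) = (n−k)/(k+1) = (9−5)/(5+1) = 4/6 = 2/3.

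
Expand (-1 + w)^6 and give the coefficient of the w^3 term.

-20

The general term is C(6,j)·(-1)^j·(w)^(6-j); the w^3 term has j = 3.
C(6,3) = 20.
Coefficient = C(6,3) · (-1)^3 = 20 · (-1) = -20.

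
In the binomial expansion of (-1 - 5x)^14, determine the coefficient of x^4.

The general term is C(14,j)·(-1)^j·(-5x)^(14-j); the x^4 term has j = 10.
C(14,10) = 1001.
Coefficient = C(14,10) · (-5)^4 = 1001 · 625 = 625625.

625625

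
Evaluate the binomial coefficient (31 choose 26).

169911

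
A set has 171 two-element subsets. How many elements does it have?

19

n(n−1)/2 = 171 ⇒ n(n−1) = 342. Since 19·18 = 342, n = 19.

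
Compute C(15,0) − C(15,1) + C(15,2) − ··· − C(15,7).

-3432

The partial alternating sum Σ_{k=0}^{7} (−1)^k C(15,k) = (−1)^7 C(14,7) = -3432.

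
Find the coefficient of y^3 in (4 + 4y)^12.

3690987520

The general term is C(12,j)·(4)^j·(4y)^(12-j); the y^3 term has j = 9.
C(12,9) = 220.
Coefficient = C(12,9) · 4^9 · 4^3 = 220 · 262144 · 64 = 3690987520.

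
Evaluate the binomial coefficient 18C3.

816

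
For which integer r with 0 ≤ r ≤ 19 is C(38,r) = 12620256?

7

C(38,r) increases on 0 ≤ r ≤ 19. C(38,6) = 2760681 and C(38,7) = 12620256, so r = 7.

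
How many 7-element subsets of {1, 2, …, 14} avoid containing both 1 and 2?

2640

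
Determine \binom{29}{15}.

77558760

C(29,15) = C(29,14) by symmetry.
C(29,14) = (29·28·27·26·25·24·23·22·21·20·19·18·17·16) / 14! = 6761440164390912000 / 87178291200 = 77558760.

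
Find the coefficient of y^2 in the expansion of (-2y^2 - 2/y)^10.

215040

General term: C(10,j)·(-2y^2)^j·(-2/y)^(10-j), with y-exponent 2j − 1(10−j) = 3j − 10.
Set 3j − 10 = 2: j = 4.
C(10,4) = 210; (-2)^4 = 16; (-2)^6 = 64.
Coefficient = 210 · 16 · 64 = 215040.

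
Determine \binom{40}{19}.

C(40,19) = (40·39·38·37·36·35·34·33·32·31·30·29·28·27·26·25·24·23·22) / 19! = 15969861751731289590988800000 / 121645100408832000 = 131282408400.

131282408400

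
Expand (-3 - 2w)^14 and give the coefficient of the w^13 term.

344064

The general term is C(14,j)·(-3)^j·(-2w)^(14-j); the w^13 term has j = 1.
C(14,1) = 14.
Coefficient = C(14,1) · (-3)^1 · (-2)^13 = 14 · (-3) · (-8192) = 344064.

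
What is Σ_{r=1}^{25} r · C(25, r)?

419430400

Since r·C(25,r) = 25·C(24,r−1), the sum is 25·2^24 = 25·16777216 = 419430400.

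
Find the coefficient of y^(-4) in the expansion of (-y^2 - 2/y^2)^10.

General term: C(10,j)·(-y^2)^j·(-2/y^2)^(10-j), with y-exponent 2j − 2(10−j) = 4j − 20.
Set 4j − 20 = -4: j = 4.
C(10,4) = 210; (-1)^4 = 1; (-2)^6 = 64.
Coefficient = 210 · 1 · 64 = 13440.

13440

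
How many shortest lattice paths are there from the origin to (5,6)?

462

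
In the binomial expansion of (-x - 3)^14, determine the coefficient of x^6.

The general term is C(14,j)·(-x)^j·(-3)^(14-j); the x^6 term has j = 6.
C(14,6) = 3003.
Coefficient = C(14,6) · (-3)^8 = 3003 · 6561 = 19702683.

19702683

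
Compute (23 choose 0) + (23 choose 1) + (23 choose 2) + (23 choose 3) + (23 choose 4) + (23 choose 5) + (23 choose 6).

145499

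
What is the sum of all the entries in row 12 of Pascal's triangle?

4096

The entries of row 12 sum to 2^12 = 4096.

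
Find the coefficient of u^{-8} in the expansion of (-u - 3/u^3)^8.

5670

General term: C(8,j)·(-u)^j·(-3/u^3)^(8-j), with u-exponent 1j − 3(8−j) = 4j − 24.
Set 4j − 24 = -8: j = 4.
C(8,4) = 70; (-1)^4 = 1; (-3)^4 = 81.
Coefficient = 70 · 1 · 81 = 5670.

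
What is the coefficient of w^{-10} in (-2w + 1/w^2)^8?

112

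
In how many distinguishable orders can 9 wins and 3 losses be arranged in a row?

220

Choose positions for the wins: C(12,9) = 220.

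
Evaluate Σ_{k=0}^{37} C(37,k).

137438953472

The entries of row 37 sum to 2^37 = 137438953472.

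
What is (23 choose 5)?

33649

C(23,5) = (23·22·21·20·19) / 5! = 4037880 / 120 = 33649.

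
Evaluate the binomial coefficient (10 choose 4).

210

C(10,4) = (10·9·8·7) / 4! = 5040 / 24 = 210.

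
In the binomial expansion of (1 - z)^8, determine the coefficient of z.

The general term is C(8,j)·(1)^j·(-z)^(8-j); the z^1 term has j = 7.
C(8,7) = 8.
Coefficient = C(8,7) · (-1)^1 = 8 · (-1) = -8.

-8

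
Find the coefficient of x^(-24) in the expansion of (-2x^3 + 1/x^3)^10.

-20

General term: C(10,j)·(-2x^3)^j·(1/x^3)^(10-j), with x-exponent 3j − 3(10−j) = 6j − 30.
Set 6j − 30 = -24: j = 1.
C(10,1) = 10; (-2)^1 = -2; 1^9 = 1.
Coefficient = 10 · (-2) · 1 = -20.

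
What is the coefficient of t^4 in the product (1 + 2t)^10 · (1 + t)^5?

10165

Coefficient of t^4 = Σ_{j} C(10,j)·2^j·C(5,4-j)·1^(4-j) for j from 0 to 4.
= 5 + 200 + 1800 + 4800 + 3360 = 10165.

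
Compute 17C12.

6188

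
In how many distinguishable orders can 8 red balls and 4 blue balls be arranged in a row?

495

Choose positions for the red balls: C(12,8) = 495.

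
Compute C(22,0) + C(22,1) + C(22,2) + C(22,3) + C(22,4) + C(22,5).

35443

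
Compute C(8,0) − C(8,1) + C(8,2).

21

The partial alternating sum Σ_{k=0}^{2} (−1)^k C(8,k) = (−1)^2 C(7,2) = 21.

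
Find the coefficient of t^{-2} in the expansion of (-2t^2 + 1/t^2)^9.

General term: C(9,j)·(-2t^2)^j·(1/t^2)^(9-j), with t-exponent 2j − 2(9−j) = 4j − 18.
Set 4j − 18 = -2: j = 4.
C(9,4) = 126; (-2)^4 = 16; 1^5 = 1.
Coefficient = 126 · 16 · 1 = 2016.

2016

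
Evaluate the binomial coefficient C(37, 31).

C(37,31) = C(37,6) by symmetry.
C(37,6) = (37·36·35·34·33·32) / 6! = 1673844480 / 720 = 2324784.

2324784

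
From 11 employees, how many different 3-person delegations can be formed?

165

This is C(11,3) = 165.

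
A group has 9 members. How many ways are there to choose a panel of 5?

This is C(9,5) = 126.

126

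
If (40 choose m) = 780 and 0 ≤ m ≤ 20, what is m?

C(40,m) increases on 0 ≤ m ≤ 20. C(40,1) = 40 and C(40,2) = 780, so m = 2.

2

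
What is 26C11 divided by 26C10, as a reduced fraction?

C(n,k+1)/C(n,k) = (n−k)/(k+1) = (26−10)/(10+1) = 16/11.

16/11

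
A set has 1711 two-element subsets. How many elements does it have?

n(n−1)/2 = 1711 ⇒ n(n−1) = 3422. Since 59·58 = 3422, n = 59.

59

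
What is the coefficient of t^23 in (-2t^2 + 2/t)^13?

106496

General term: C(13,j)·(-2t^2)^j·(2/t)^(13-j), with t-exponent 2j − 1(13−j) = 3j − 13.
Set 3j − 13 = 23: j = 12.
C(13,12) = 13; (-2)^12 = 4096; 2^1 = 2.
Coefficient = 13 · 4096 · 2 = 106496.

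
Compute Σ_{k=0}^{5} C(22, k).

35443

1 + 22 + 231 + 1540 + 7315 + 26334 = 35443.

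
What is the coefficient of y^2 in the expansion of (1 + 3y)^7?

The general term is C(7,j)·(1)^j·(3y)^(7-j); the y^2 term has j = 5.
C(7,5) = 21.
Coefficient = C(7,5) · 3^2 = 21 · 9 = 189.

189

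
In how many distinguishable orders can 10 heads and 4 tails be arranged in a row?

Choose positions for the heads: C(14,10) = 1001.

1001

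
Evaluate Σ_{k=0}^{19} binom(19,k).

524288

Setting x = 1 in (1+x)^19 gives Σ C(19,k) = 2^19 = 524288.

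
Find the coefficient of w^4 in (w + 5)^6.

The general term is C(6,j)·(w)^j·(5)^(6-j); the w^4 term has j = 4.
C(6,4) = 15.
Coefficient = C(6,4) · 5^2 = 15 · 25 = 375.

375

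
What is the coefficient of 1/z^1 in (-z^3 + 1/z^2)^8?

General term: C(8,j)·(-z^3)^j·(1/z^2)^(8-j), with z-exponent 3j − 2(8−j) = 5j − 16.
Set 5j − 16 = -1: j = 3.
C(8,3) = 56; (-1)^3 = -1; 1^5 = 1.
Coefficient = 56 · (-1) · 1 = -56.

-56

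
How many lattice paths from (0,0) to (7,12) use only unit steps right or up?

50388

Each path is a sequence of 19 steps with 7 rights: C(19,7) = 50388.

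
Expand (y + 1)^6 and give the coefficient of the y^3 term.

20

The general term is C(6,j)·(y)^j·(1)^(6-j); the y^3 term has j = 3.
C(6,3) = 20.
Coefficient = C(6,3) = 20.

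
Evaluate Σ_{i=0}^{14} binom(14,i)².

40116600

Σ C(14,i)² is the coefficient of x^14 in (1+x)^14(1+x)^14 = (1+x)^28, i.e. C(28,14) = 40116600.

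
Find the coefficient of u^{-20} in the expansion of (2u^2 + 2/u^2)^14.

General term: C(14,j)·(2u^2)^j·(2/u^2)^(14-j), with u-exponent 2j − 2(14−j) = 4j − 28.
Set 4j − 28 = -20: j = 2.
C(14,2) = 91; 2^2 = 4; 2^12 = 4096.
Coefficient = 91 · 4 · 4096 = 1490944.

1490944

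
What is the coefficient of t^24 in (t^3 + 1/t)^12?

220

General term: C(12,j)·(t^3)^j·(1/t)^(12-j), with t-exponent 3j − 1(12−j) = 4j − 12.
Set 4j − 12 = 24: j = 9.
C(12,9) = 220; 1^9 = 1; 1^3 = 1.
Coefficient = 220 · 1 · 1 = 220.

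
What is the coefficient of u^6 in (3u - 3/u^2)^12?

General term: C(12,j)·(3u)^j·(-3/u^2)^(12-j), with u-exponent 1j − 2(12−j) = 3j − 24.
Set 3j − 24 = 6: j = 10.
C(12,10) = 66; 3^10 = 59049; (-3)^2 = 9.
Coefficient = 66 · 59049 · 9 = 35075106.

35075106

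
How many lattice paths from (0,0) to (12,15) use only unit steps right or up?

Each path is a sequence of 27 steps with 12 rights: C(27,12) = 17383860.

17383860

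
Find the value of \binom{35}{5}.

C(35,5) = (35·34·33·32·31) / 5! = 38955840 / 120 = 324632.

324632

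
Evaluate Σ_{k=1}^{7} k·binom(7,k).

448

Since k·C(7,k) = 7·C(6,k−1), the sum is 7·2^6 = 7·64 = 448.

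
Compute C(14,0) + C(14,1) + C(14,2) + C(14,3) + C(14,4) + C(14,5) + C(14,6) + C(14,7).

9908

1 + 14 + 91 + 364 + 1001 + 2002 + 3003 + 3432 = 9908.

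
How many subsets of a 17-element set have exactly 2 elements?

Choose the 2 positions: C(17,2) = 136.

136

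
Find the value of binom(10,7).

C(10,7) = C(10,3) by symmetry.
C(10,3) = (10·9·8) / 3! = 720 / 6 = 120.

120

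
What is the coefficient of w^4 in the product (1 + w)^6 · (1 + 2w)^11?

16955

Coefficient of w^4 = Σ_{j} C(6,j)·1^j·C(11,4-j)·2^(4-j) for j from 0 to 4.
= 5280 + 7920 + 3300 + 440 + 15 = 16955.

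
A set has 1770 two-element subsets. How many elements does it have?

n(n−1)/2 = 1770 ⇒ n(n−1) = 3540. Since 60·59 = 3540, n = 60.

60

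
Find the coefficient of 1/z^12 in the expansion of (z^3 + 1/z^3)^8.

28

General term: C(8,j)·(z^3)^j·(1/z^3)^(8-j), with z-exponent 3j − 3(8−j) = 6j − 24.
Set 6j − 24 = -12: j = 2.
C(8,2) = 28; 1^2 = 1; 1^6 = 1.
Coefficient = 28 · 1 · 1 = 28.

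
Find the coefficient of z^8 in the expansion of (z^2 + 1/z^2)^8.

General term: C(8,j)·(z^2)^j·(1/z^2)^(8-j), with z-exponent 2j − 2(8−j) = 4j − 16.
Set 4j − 16 = 8: j = 6.
C(8,6) = 28; 1^6 = 1; 1^2 = 1.
Coefficient = 28 · 1 · 1 = 28.

28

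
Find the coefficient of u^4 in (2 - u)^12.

126720

The general term is C(12,j)·(2)^j·(-u)^(12-j); the u^4 term has j = 8.
C(12,8) = 495.
Coefficient = C(12,8) · 2^8 = 495 · 256 = 126720.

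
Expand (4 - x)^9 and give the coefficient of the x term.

The general term is C(9,j)·(4)^j·(-x)^(9-j); the x^1 term has j = 8.
C(9,8) = 9.
Coefficient = C(9,8) · 4^8 · (-1)^1 = 9 · 65536 · (-1) = -589824.

-589824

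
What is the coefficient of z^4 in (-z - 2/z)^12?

General term: C(12,j)·(-z)^j·(-2/z)^(12-j), with z-exponent 1j − 1(12−j) = 2j − 12.
Set 2j − 12 = 4: j = 8.
C(12,8) = 495; (-1)^8 = 1; (-2)^4 = 16.
Coefficient = 495 · 1 · 16 = 7920.

7920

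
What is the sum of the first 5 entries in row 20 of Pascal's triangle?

6196

1 + 20 + 190 + 1140 + 4845 = 6196.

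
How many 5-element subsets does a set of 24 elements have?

42504

C(24,5) = (24·23·22·21·20) / 5! = 5100480 / 120 = 42504.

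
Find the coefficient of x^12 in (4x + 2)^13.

436207616

The general term is C(13,j)·(4x)^j·(2)^(13-j); the x^12 term has j = 12.
C(13,12) = 13.
Coefficient = C(13,12) · 4^12 · 2^1 = 13 · 16777216 · 2 = 436207616.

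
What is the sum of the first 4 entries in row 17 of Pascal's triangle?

1 + 17 + 136 + 680 = 834.

834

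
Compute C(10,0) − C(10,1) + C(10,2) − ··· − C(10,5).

-126

The partial alternating sum Σ_{k=0}^{5} (−1)^k C(10,k) = (−1)^5 C(9,5) = -126.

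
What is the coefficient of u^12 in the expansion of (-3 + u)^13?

-39

The general term is C(13,j)·(-3)^j·(u)^(13-j); the u^12 term has j = 1.
C(13,1) = 13.
Coefficient = C(13,1) · (-3)^1 = 13 · (-3) = -39.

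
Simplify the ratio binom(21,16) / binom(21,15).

C(n,k+1)/C(n,k) = (n−k)/(k+1) = (21−15)/(15+1) = 6/16 = 3/8.

3/8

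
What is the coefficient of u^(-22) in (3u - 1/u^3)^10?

405

General term: C(10,j)·(3u)^j·(-1/u^3)^(10-j), with u-exponent 1j − 3(10−j) = 4j − 30.
Set 4j − 30 = -22: j = 2.
C(10,2) = 45; 3^2 = 9; (-1)^8 = 1.
Coefficient = 45 · 9 · 1 = 405.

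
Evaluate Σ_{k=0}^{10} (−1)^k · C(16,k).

The partial alternating sum Σ_{k=0}^{10} (−1)^k C(16,k) = (−1)^10 C(15,10) = 3003.

3003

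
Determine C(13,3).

286

C(13,3) = (13·12·11) / 3! = 1716 / 6 = 286.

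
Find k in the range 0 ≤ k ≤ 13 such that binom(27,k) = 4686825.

C(27,k) increases on 0 ≤ k ≤ 13. C(27,8) = 2220075 and C(27,9) = 4686825, so k = 9.

9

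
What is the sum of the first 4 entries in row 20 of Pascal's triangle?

1 + 20 + 190 + 1140 = 1351.

1351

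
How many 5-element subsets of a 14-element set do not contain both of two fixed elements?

1782

All 5-subsets: C(14,5) = 2002. Those containing both fixed elements: C(12,3) = 220.
2002 − 220 = 1782.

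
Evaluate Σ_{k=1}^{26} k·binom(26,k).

Differentiating (1+x)^26 and setting x=1: Σ k·C(26,k) = 26·2^25 = 872415232.

872415232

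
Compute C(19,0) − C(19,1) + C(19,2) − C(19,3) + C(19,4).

3060

The partial alternating sum Σ_{k=0}^{4} (−1)^k C(19,k) = (−1)^4 C(18,4) = 3060.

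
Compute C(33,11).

C(33,11) = (33·32·31·30·29·28·27·26·25·24·23) / 11! = 7725366544896000 / 39916800 = 193536720.

193536720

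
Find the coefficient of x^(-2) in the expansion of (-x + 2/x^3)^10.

-960

General term: C(10,j)·(-x)^j·(2/x^3)^(10-j), with x-exponent 1j − 3(10−j) = 4j − 30.
Set 4j − 30 = -2: j = 7.
C(10,7) = 120; (-1)^7 = -1; 2^3 = 8.
Coefficient = 120 · (-1) · 8 = -960.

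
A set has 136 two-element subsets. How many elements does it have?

17

n(n−1)/2 = 136 ⇒ n(n−1) = 272. Since 17·16 = 272, n = 17.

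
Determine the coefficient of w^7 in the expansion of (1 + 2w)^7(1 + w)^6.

Coefficient of w^7 = Σ_{j} C(7,j)·2^j·C(6,7-j)·1^(7-j) for j from 1 to 7.
= 14 + 504 + 4200 + 11200 + 10080 + 2688 + 128 = 28814.

28814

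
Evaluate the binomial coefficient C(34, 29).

C(34,29) = C(34,5) by symmetry.
C(34,5) = (34·33·32·31·30) / 5! = 33390720 / 120 = 278256.

278256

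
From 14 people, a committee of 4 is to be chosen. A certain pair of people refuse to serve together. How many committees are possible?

935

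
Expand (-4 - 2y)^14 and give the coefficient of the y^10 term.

262406144

The general term is C(14,j)·(-4)^j·(-2y)^(14-j); the y^10 term has j = 4.
C(14,4) = 1001.
Coefficient = C(14,4) · (-4)^4 · (-2)^10 = 1001 · 256 · 1024 = 262406144.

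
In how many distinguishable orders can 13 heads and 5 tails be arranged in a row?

Choose positions for the heads: C(18,13) = 8568.

8568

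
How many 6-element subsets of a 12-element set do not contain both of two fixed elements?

714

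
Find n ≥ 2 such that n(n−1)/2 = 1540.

56

n(n−1)/2 = 1540 ⇒ n(n−1) = 3080. Since 56·55 = 3080, n = 56.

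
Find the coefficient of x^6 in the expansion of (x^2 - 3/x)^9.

10206

General term: C(9,j)·(x^2)^j·(-3/x)^(9-j), with x-exponent 2j − 1(9−j) = 3j − 9.
Set 3j − 9 = 6: j = 5.
C(9,5) = 126; 1^5 = 1; (-3)^4 = 81.
Coefficient = 126 · 1 · 81 = 10206.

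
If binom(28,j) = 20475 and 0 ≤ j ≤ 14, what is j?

4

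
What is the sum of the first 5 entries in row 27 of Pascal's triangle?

1 + 27 + 351 + 2925 + 17550 = 20854.

20854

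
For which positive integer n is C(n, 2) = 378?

28

n(n−1)/2 = 378 ⇒ n(n−1) = 756. Since 28·27 = 756, n = 28.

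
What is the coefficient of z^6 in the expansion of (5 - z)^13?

134062500

The general term is C(13,j)·(5)^j·(-z)^(13-j); the z^6 term has j = 7.
C(13,7) = 1716.
Coefficient = C(13,7) · 5^7 = 1716 · 78125 = 134062500.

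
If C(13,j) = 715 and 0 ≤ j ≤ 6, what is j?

4

C(13,j) increases on 0 ≤ j ≤ 6. C(13,3) = 286 and C(13,4) = 715, so j = 4.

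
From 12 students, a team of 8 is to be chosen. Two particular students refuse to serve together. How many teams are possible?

All 8-subsets: C(12,8) = 495. Those containing both fixed elements: C(10,6) = 210.
495 − 210 = 285.

285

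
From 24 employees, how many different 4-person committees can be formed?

10626

This is C(24,4) = 10626.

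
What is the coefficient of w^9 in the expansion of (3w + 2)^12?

34642080

The general term is C(12,j)·(3w)^j·(2)^(12-j); the w^9 term has j = 9.
C(12,9) = 220.
Coefficient = C(12,9) · 3^9 · 2^3 = 220 · 19683 · 8 = 34642080.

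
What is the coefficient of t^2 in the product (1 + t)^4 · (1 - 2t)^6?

Coefficient of t^2 = Σ_{j} C(4,j)·1^j·C(6,2-j)·(-2)^(2-j) for j from 0 to 2.
= 60 + (-48) + 6 = 18.

18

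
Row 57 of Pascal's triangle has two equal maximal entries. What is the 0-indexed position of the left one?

For odd n = 57, C(57,k) peaks at k = (n−1)/2 and (n+1)/2; the lower is 28.

28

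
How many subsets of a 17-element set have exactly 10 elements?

Choose the 10 positions: C(17,10) = 19448.

19448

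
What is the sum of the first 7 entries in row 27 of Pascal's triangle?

1 + 27 + 351 + 2925 + 17550 + 80730 + 296010 = 397594.

397594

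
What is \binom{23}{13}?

C(23,13) = C(23,10) by symmetry.
C(23,10) = (23·22·21·20·19·18·17·16·15·14) / 10! = 4151586700800 / 3628800 = 1144066.

1144066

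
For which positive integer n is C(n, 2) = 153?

18

n(n−1)/2 = 153 ⇒ n(n−1) = 306. Since 18·17 = 306, n = 18.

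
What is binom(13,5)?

C(13,5) = (13·12·11·10·9) / 5! = 154440 / 120 = 1287.

1287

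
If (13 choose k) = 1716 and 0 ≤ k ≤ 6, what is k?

6

C(13,k) increases on 0 ≤ k ≤ 6. C(13,5) = 1287 and C(13,6) = 1716, so k = 6.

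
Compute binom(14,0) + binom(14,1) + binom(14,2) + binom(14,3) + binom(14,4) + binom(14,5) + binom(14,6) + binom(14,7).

1 + 14 + 91 + 364 + 1001 + 2002 + 3003 + 3432 = 9908.

9908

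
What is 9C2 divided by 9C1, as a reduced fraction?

C(n,k+1)/C(n,k) = (n−k)/(k+1) = (9−1)/(1+1) = 8/2 = 4.

4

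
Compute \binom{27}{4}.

C(27,4) = (27·26·25·24) / 4! = 421200 / 24 = 17550.

17550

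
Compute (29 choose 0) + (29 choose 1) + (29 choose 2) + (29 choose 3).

4090

1 + 29 + 406 + 3654 = 4090.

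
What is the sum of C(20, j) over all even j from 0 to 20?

524288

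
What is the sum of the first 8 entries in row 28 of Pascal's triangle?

1 + 28 + 378 + 3276 + 20475 + 98280 + 376740 + 1184040 = 1683218.

1683218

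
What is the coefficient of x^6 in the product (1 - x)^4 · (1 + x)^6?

2

Coefficient of x^6 = Σ_{j} C(4,j)·(-1)^j·C(6,6-j)·1^(6-j) for j from 0 to 4.
= 1 + (-24) + 90 + (-80) + 15 = 2.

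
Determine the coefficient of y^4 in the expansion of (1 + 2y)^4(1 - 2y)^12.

-576

Coefficient of y^4 = Σ_{j} C(4,j)·2^j·C(12,4-j)·(-2)^(4-j) for j from 0 to 4.
= 7920 + (-14080) + 6336 + (-768) + 16 = -576.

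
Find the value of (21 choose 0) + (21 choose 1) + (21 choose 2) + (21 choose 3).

1562

1 + 21 + 210 + 1330 = 1562.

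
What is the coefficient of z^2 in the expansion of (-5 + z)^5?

-1250

The general term is C(5,j)·(-5)^j·(z)^(5-j); the z^2 term has j = 3.
C(5,3) = 10.
Coefficient = C(5,3) · (-5)^3 = 10 · (-125) = -1250.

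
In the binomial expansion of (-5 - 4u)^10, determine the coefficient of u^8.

The general term is C(10,j)·(-5)^j·(-4u)^(10-j); the u^8 term has j = 2.
C(10,2) = 45.
Coefficient = C(10,2) · (-5)^2 · (-4)^8 = 45 · 25 · 65536 = 73728000.

73728000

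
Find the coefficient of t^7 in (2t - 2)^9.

18432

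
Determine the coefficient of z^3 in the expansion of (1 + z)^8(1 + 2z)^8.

1848

Coefficient of z^3 = Σ_{j} C(8,j)·1^j·C(8,3-j)·2^(3-j) for j from 0 to 3.
= 448 + 896 + 448 + 56 = 1848.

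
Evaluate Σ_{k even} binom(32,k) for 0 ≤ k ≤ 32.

Half of (1+1)^32 + (1−1)^32 gives the even-index sum: 2^31 = 2147483648.

2147483648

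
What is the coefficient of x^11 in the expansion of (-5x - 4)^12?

The general term is C(12,j)·(-5x)^j·(-4)^(12-j); the x^11 term has j = 11.
C(12,11) = 12.
Coefficient = C(12,11) · (-5)^11 · (-4)^1 = 12 · (-48828125) · (-4) = 2343750000.

2343750000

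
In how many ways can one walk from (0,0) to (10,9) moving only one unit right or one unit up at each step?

Each path is a sequence of 19 steps with 10 rights: C(19,10) = 92378.

92378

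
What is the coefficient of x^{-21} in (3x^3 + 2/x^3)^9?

General term: C(9,j)·(3x^3)^j·(2/x^3)^(9-j), with x-exponent 3j − 3(9−j) = 6j − 27.
Set 6j − 27 = -21: j = 1.
C(9,1) = 9; 3^1 = 3; 2^8 = 256.
Coefficient = 9 · 3 · 256 = 6912.

6912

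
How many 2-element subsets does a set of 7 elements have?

21

C(7,2) = (7·6) / 2! = 42 / 2 = 21.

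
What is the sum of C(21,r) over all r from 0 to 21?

The entries of row 21 sum to 2^21 = 2097152.

2097152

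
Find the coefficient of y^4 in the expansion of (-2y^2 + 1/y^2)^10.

13440

General term: C(10,j)·(-2y^2)^j·(1/y^2)^(10-j), with y-exponent 2j − 2(10−j) = 4j − 20.
Set 4j − 20 = 4: j = 6.
C(10,6) = 210; (-2)^6 = 64; 1^4 = 1.
Coefficient = 210 · 64 · 1 = 13440.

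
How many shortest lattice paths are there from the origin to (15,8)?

Each path is a sequence of 23 steps with 15 rights: C(23,15) = 490314.

490314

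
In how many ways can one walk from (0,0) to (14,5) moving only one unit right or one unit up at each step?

11628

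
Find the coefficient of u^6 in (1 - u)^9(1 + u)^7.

Coefficient of u^6 = Σ_{j} C(9,j)·(-1)^j·C(7,6-j)·1^(6-j) for j from 0 to 6.
= 7 + (-189) + 1260 + (-2940) + 2646 + (-882) + 84 = -14.

-14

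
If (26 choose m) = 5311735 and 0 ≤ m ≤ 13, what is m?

10

C(26,m) increases on 0 ≤ m ≤ 13. C(26,9) = 3124550 and C(26,10) = 5311735, so m = 10.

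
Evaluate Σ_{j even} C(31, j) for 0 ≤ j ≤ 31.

Half of (1+1)^31 + (1−1)^31 gives the even-index sum: 2^30 = 1073741824.

1073741824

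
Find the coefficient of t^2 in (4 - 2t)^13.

1308622848

The general term is C(13,j)·(4)^j·(-2t)^(13-j); the t^2 term has j = 11.
C(13,11) = 78.
Coefficient = C(13,11) · 4^11 · (-2)^2 = 78 · 4194304 · 4 = 1308622848.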